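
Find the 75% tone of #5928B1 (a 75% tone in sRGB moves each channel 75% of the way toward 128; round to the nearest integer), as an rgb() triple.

rgb(118, 106, 140)

#5928B1 is rgb(89, 40, 177).
A 75% tone moves each channel 75% toward 128:
  R: 89 + 0.75×(128−89) = 89 + 29.25 = 118.25 → 118
  G: 40 + 0.75×(128−40) = 40 + 66 = 106 → 106
  B: 177 + 0.75×(128−177) = 177 − 36.75 = 140.25 → 140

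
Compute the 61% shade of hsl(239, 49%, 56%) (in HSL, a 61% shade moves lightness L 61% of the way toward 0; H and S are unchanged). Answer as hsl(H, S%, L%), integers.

hsl(239, 49%, 22%)

L moves 61% from 56 toward 0: 56 − 34.16 = 21.84 → 22.
H and S are unchanged.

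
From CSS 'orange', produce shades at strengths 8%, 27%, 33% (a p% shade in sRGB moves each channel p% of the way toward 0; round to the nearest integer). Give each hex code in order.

CSS orange is rgb(255, 165, 0).
8%: (255 − 20.4 = 234.6→235, 165 − 13.2 = 151.8→152, 0→0) → #EB9800
27%: (255 − 68.85 = 186.15→186, 165 − 44.55 = 120.45→120, 0→0) → #BA7800
33%: (255 − 84.15 = 170.85→171, 165 − 54.45 = 110.55→111, 0→0) → #AB6F00

#EB9800, #BA7800, #AB6F00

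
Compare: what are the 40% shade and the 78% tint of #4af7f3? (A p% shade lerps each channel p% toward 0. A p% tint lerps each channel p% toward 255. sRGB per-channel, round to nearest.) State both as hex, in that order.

#2c9492, #d7fdfc

#4af7f3 is rgb(74, 247, 243).
40% shade:
  R: 74 − 29.6 = 44.4 → 44
  G: 247 − 98.8 = 148.2 → 148
  B: 243 − 97.2 = 145.8 → 146
  → #2c9492
78% tint:
  R: 74 + 141.18 = 215.18 → 215
  G: 247 + 0.78×(255−247) = 247 + 6.24 = 253.24 → 253
  B: 243 + 0.78×(255−243) = 243 + 9.36 = 252.36 → 252
  → #d7fdfc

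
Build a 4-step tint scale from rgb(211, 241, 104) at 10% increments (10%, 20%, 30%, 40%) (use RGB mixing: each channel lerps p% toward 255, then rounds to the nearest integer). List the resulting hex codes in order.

10%: (211 + 4.4 = 215.4→215, 241 + 1.4 = 242.4→242, 104 + 15.1 = 119.1→119) → #D7F277
20%: (211 + 8.8 = 219.8→220, 241 + 2.8 = 243.8→244, 104 + 30.2 = 134.2→134) → #DCF486
30%: (211 + 13.2 = 224.2→224, 241 + 4.2 = 245.2→245, 104 + 45.3 = 149.3→149) → #E0F595
40%: (211 + 17.6 = 228.6→229, 241 + 5.6 = 246.6→247, 104 + 60.4 = 164.4→164) → #E5F7A4

#D7F277, #DCF486, #E0F595, #E5F7A4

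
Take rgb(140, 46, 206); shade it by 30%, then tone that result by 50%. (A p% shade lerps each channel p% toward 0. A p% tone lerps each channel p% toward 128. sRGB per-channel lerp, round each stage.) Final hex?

A 30% shade moves each channel 30% toward 0:
  R: 140 + 0.3×(0−140) = 140 − 42 = 98 → 98
  G: 46 − 13.8 = 32.2 → 32
  B: 206 + 0.3×(0−206) = 206 − 61.8 = 144.2 → 144
After the shade: rgb(98, 32, 144) = #622090.
Per channel, c → c + 0.5(128 − c):
  R: 98 + 0.5×(128−98) = 98 + 15 = 113 → 113
  G: 32 + 0.5×(128−32) = 32 + 48 = 80 → 80
  B: 144 + 0.5×(128−144) = 144 − 8 = 136 → 136
rgb(113, 80, 136) = #715088.

#715088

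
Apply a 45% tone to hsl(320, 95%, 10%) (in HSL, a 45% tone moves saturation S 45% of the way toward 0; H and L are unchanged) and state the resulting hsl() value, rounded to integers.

hsl(320, 52%, 10%)

S moves 45% from 95 toward 0: 95 − 42.75 = 52.25 → 52.
H and L are unchanged.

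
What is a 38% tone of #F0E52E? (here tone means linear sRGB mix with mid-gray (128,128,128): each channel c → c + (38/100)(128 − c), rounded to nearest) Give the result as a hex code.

#C5BF4D

#F0E52E is rgb(240, 229, 46).
Lerp each channel 38% toward 128:
  R: 240 + 0.38×(128−240) = 240 − 42.56 = 197.44 → 197
  G: 229 − 38.38 = 190.62 → 191
  B: 46 + 0.38×(128−46) = 46 + 31.16 = 77.16 → 77
rgb(197, 191, 77) = #C5BF4D.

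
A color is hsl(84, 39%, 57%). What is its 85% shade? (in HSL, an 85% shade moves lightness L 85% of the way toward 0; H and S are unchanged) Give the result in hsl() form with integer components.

hsl(84, 39%, 9%)

L moves 85% from 57 toward 0: 57 − 48.45 = 8.55 → 9.
H and S are unchanged.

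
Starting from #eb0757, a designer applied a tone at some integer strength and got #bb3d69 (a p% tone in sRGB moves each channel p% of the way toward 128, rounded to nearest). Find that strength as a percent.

45%

#eb0757 is rgb(235, 7, 87); #bb3d69 is rgb(187, 61, 105).
On the G channel (widest range): 61 ≈ 7 + (p/100)(128 − 7), so p ≈ 100×(61 − 7)/(128 − 7) = 5400/121 = 44.63.
p = 45 reproduces all three channels after rounding.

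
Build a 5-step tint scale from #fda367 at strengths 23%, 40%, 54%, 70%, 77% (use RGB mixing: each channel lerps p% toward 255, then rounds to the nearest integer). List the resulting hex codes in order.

#fdb88a, #fec8a4, #fed5b9, #fee3d1, #ffeadc

#fda367 is rgb(253, 163, 103).
23%: (253→253, 163 + 21.16 = 184.16→184, 103 + 34.96 = 137.96→138) → #fdb88a
40%: (253 + 0.8 = 253.8→254, 163 + 36.8 = 199.8→200, 103 + 60.8 = 163.8→164) → #fec8a4
54%: (253 + 1.08 = 254.08→254, 163 + 49.68 = 212.68→213, 103 + 82.08 = 185.08→185) → #fed5b9
70%: (253 + 1.4 = 254.4→254, 163 + 64.4 = 227.4→227, 103 + 106.4 = 209.4→209) → #fee3d1
77%: (253 + 1.54 = 254.54→255, 163 + 70.84 = 233.84→234, 103 + 117.04 = 220.04→220) → #ffeadc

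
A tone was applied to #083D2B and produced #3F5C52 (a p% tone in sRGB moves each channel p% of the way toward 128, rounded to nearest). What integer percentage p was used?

#083D2B is rgb(8, 61, 43); #3F5C52 is rgb(63, 92, 82).
On the R channel (widest range): 63 ≈ 8 + (p/100)(128 − 8), so p ≈ 100×(63 − 8)/(128 − 8) = 5500/120 = 45.83.
p = 46 reproduces all three channels after rounding.

46%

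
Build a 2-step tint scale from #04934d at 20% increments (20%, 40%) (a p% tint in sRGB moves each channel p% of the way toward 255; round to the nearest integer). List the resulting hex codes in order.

#04934d is rgb(4, 147, 77).
20%: (4 + 50.2 = 54.2→54, 147 + 21.6 = 168.6→169, 77 + 35.6 = 112.6→113) → #36a971
40%: (4 + 100.4 = 104.4→104, 147 + 43.2 = 190.2→190, 77 + 71.2 = 148.2→148) → #68be94

#36a971, #68be94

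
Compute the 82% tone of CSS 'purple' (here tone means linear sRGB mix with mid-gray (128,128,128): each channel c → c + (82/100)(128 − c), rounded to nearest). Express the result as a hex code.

CSS purple is rgb(128, 0, 128).
Per channel, c → c + 0.82(128 − c):
  R: 128 + 0 = 128 → 128
  G: 0 + 104.96 = 104.96 → 105
  B: 128 + 0.82×(128−128) = 128 + 0 = 128 → 128
rgb(128, 105, 128) = #806980.

#806980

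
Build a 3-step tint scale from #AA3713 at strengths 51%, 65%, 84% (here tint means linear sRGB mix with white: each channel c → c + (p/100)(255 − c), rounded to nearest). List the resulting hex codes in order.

#AA3713 is rgb(170, 55, 19).
51%: (170 + 43.35 = 213.35→213, 55 + 102 = 157→157, 19 + 120.36 = 139.36→139) → #D59D8B
65%: (170 + 55.25 = 225.25→225, 55 + 130 = 185→185, 19 + 153.4 = 172.4→172) → #E1B9AC
84%: (170 + 71.4 = 241.4→241, 55 + 168 = 223→223, 19 + 198.24 = 217.24→217) → #F1DFD9

#D59D8B, #E1B9AC, #F1DFD9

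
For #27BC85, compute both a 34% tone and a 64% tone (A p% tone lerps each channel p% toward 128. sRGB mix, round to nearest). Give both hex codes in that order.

#27BC85 is rgb(39, 188, 133).
34% tone:
  R: 39 + 0.34×(128−39) = 39 + 30.26 = 69.26 → 69
  G: 188 − 20.4 = 167.6 → 168
  B: 133 − 1.7 = 131.3 → 131
  → #45A883
64% tone:
  R: 39 + 56.96 = 95.96 → 96
  G: 188 + 0.64×(128−188) = 188 − 38.4 = 149.6 → 150
  B: 133 − 3.2 = 129.8 → 130
  → #609682

#45A883, #609682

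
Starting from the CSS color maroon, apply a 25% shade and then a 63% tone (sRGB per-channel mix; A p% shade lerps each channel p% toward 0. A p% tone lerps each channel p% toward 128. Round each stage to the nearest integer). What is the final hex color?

#745151

CSS maroon is rgb(128, 0, 0).
Lerp each channel 25% toward 0:
  R: 128 − 32 = 96 → 96
  G: 0 + 0.25×(0−0) = 0 + 0 = 0 → 0
  B: 0 + 0.25×(0−0) = 0 + 0 = 0 → 0
After the shade: rgb(96, 0, 0) = #600000.
A 63% tone moves each channel 63% toward 128:
  R: 96 + 20.16 = 116.16 → 116
  G: 0 + 80.64 = 80.64 → 81
  B: 0 + 80.64 = 80.64 → 81
rgb(116, 81, 81) = #745151.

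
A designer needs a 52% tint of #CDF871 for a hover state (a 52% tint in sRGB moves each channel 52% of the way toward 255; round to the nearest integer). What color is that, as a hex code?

#E7FCBB

#CDF871 is rgb(205, 248, 113).
Per channel, c → c + 0.52(255 − c):
  R: 205 + 26 = 231 → 231
  G: 248 + 0.52×(255−248) = 248 + 3.64 = 251.64 → 252
  B: 113 + 0.52×(255−113) = 113 + 73.84 = 186.84 → 187
rgb(231, 252, 187) = #E7FCBB.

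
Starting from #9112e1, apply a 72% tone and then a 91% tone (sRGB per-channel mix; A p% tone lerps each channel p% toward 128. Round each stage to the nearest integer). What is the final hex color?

#807d82

#9112e1 is rgb(145, 18, 225).
Per channel, c → c + 0.72(128 − c):
  R: 145 − 12.24 = 132.76 → 133
  G: 18 + 0.72×(128−18) = 18 + 79.2 = 97.2 → 97
  B: 225 + 0.72×(128−225) = 225 − 69.84 = 155.16 → 155
After the tone: rgb(133, 97, 155) = #85619b.
A 91% tone moves each channel 91% toward 128:
  R: 133 − 4.55 = 128.45 → 128
  G: 97 + 28.21 = 125.21 → 125
  B: 155 − 24.57 = 130.43 → 130
rgb(128, 125, 130) = #807d82.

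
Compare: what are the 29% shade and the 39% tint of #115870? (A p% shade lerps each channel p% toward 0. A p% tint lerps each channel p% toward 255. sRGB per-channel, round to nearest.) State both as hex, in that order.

#0c3e50, #6e99a8

#115870 is rgb(17, 88, 112).
29% shade:
  R: 17 + 0.29×(0−17) = 17 − 4.93 = 12.07 → 12
  G: 88 + 0.29×(0−88) = 88 − 25.52 = 62.48 → 62
  B: 112 + 0.29×(0−112) = 112 − 32.48 = 79.52 → 80
  → #0c3e50
39% tint:
  R: 17 + 0.39×(255−17) = 17 + 92.82 = 109.82 → 110
  G: 88 + 0.39×(255−88) = 88 + 65.13 = 153.13 → 153
  B: 112 + 0.39×(255−112) = 112 + 55.77 = 167.77 → 168
  → #6e99a8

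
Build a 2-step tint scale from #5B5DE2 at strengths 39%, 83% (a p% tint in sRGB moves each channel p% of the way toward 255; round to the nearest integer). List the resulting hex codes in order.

#5B5DE2 is rgb(91, 93, 226).
39%: (91 + 63.96 = 154.96→155, 93 + 63.18 = 156.18→156, 226 + 11.31 = 237.31→237) → #9B9CED
83%: (91 + 136.12 = 227.12→227, 93 + 134.46 = 227.46→227, 226 + 24.07 = 250.07→250) → #E3E3FA

#9B9CED, #E3E3FA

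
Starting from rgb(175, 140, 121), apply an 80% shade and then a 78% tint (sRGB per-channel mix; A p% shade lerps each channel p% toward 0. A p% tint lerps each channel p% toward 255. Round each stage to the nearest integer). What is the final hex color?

Per channel, c → c + 0.8(0 − c):
  R: 175 + 0.8×(0−175) = 175 − 140 = 35 → 35
  G: 140 − 112 = 28 → 28
  B: 121 + 0.8×(0−121) = 121 − 96.8 = 24.2 → 24
After the shade: rgb(35, 28, 24) = #231C18.
A 78% tint moves each channel 78% toward 255:
  R: 35 + 171.6 = 206.6 → 207
  G: 28 + 0.78×(255−28) = 28 + 177.06 = 205.06 → 205
  B: 24 + 180.18 = 204.18 → 204
rgb(207, 205, 204) = #CFCDCC.

#CFCDCC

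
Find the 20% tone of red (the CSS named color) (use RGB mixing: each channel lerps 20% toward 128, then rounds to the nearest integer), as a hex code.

CSS red is rgb(255, 0, 0).
Per channel, c → c + 0.2(128 − c):
  R: 255 + 0.2×(128−255) = 255 − 25.4 = 229.6 → 230
  G: 0 + 0.2×(128−0) = 0 + 25.6 = 25.6 → 26
  B: 0 + 25.6 = 25.6 → 26
rgb(230, 26, 26) = #E61A1A.

#E61A1A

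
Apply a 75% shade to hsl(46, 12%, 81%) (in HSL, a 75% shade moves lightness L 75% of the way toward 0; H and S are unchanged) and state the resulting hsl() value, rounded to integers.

L moves 75% from 81 toward 0: 81 − 60.75 = 20.25 → 20.
H and S are unchanged.

hsl(46, 12%, 20%)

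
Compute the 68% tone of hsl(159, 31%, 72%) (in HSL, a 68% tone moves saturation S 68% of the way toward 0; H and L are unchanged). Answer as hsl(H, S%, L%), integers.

S moves 68% from 31 toward 0: 31 − 21.08 = 9.92 → 10.
H and L are unchanged.

hsl(159, 10%, 72%)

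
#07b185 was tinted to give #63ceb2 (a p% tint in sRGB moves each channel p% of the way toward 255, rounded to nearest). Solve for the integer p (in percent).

37%

#07b185 is rgb(7, 177, 133); #63ceb2 is rgb(99, 206, 178).
On the R channel (widest range): 99 ≈ 7 + (p/100)(255 − 7), so p ≈ 100×(99 − 7)/(255 − 7) = 9200/248 = 37.10.
p = 37 reproduces all three channels after rounding.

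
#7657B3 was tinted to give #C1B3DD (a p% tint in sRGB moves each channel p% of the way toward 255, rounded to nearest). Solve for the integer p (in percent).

55%

#7657B3 is rgb(118, 87, 179); #C1B3DD is rgb(193, 179, 221).
On the G channel (widest range): 179 ≈ 87 + (p/100)(255 − 87), so p ≈ 100×(179 − 87)/(255 − 87) = 9200/168 = 54.76.
p = 55 reproduces all three channels after rounding.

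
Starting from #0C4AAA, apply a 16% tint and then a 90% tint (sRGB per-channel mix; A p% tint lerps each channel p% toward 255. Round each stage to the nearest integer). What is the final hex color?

#EBF0F8

#0C4AAA is rgb(12, 74, 170).
Per channel, c → c + 0.16(255 − c):
  R: 12 + 38.88 = 50.88 → 51
  G: 74 + 28.96 = 102.96 → 103
  B: 170 + 0.16×(255−170) = 170 + 13.6 = 183.6 → 184
After the tint: rgb(51, 103, 184) = #3367B8.
Per channel, c → c + 0.9(255 − c):
  R: 51 + 0.9×(255−51) = 51 + 183.6 = 234.6 → 235
  G: 103 + 0.9×(255−103) = 103 + 136.8 = 239.8 → 240
  B: 184 + 63.9 = 247.9 → 248
rgb(235, 240, 248) = #EBF0F8.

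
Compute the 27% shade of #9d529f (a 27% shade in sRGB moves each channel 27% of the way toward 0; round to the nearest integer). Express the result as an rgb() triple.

#9d529f is rgb(157, 82, 159).
A 27% shade moves each channel 27% toward 0:
  R: 157 + 0.27×(0−157) = 157 − 42.39 = 114.61 → 115
  G: 82 + 0.27×(0−82) = 82 − 22.14 = 59.86 → 60
  B: 159 − 42.93 = 116.07 → 116

rgb(115, 60, 116)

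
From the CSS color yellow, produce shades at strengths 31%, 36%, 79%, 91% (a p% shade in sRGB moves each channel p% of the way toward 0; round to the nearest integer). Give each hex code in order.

CSS yellow is rgb(255, 255, 0).
31%: (255 − 79.05 = 175.95→176, 255 − 79.05 = 175.95→176, 0→0) → #B0B000
36%: (255 − 91.8 = 163.2→163, 255 − 91.8 = 163.2→163, 0→0) → #A3A300
79%: (255 − 201.45 = 53.55→54, 255 − 201.45 = 53.55→54, 0→0) → #363600
91%: (255 − 232.05 = 22.95→23, 255 − 232.05 = 22.95→23, 0→0) → #171700

#B0B000, #A3A300, #363600, #171700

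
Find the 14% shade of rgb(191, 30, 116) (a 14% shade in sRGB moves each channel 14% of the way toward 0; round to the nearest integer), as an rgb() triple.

Per channel, c → c + 0.14(0 − c):
  R: 191 + 0.14×(0−191) = 191 − 26.74 = 164.26 → 164
  G: 30 − 4.2 = 25.8 → 26
  B: 116 − 16.24 = 99.76 → 100

rgb(164, 26, 100)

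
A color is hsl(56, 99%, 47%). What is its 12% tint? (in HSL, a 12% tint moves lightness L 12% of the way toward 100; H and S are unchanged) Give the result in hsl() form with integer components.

L moves 12% from 47 toward 100: 47 + 6.36 = 53.36 → 53.
H and S are unchanged.

hsl(56, 99%, 53%)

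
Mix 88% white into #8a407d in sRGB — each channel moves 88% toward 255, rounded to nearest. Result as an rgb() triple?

rgb(241, 232, 239)

#8a407d is rgb(138, 64, 125).
Per channel, c → c + 0.88(255 − c):
  R: 138 + 0.88×(255−138) = 138 + 102.96 = 240.96 → 241
  G: 64 + 0.88×(255−64) = 64 + 168.08 = 232.08 → 232
  B: 125 + 0.88×(255−125) = 125 + 114.4 = 239.4 → 239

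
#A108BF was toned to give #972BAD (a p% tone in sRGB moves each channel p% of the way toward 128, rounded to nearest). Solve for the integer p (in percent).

#A108BF is rgb(161, 8, 191); #972BAD is rgb(151, 43, 173).
On the G channel (widest range): 43 ≈ 8 + (p/100)(128 − 8), so p ≈ 100×(43 − 8)/(128 − 8) = 3500/120 = 29.17.
p = 29 reproduces all three channels after rounding.

29%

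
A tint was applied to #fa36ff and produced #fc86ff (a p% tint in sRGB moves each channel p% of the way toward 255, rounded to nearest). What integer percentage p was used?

40%

#fa36ff is rgb(250, 54, 255); #fc86ff is rgb(252, 134, 255).
On the G channel (widest range): 134 ≈ 54 + (p/100)(255 − 54), so p ≈ 100×(134 − 54)/(255 − 54) = 8000/201 = 39.80.
p = 40 reproduces all three channels after rounding.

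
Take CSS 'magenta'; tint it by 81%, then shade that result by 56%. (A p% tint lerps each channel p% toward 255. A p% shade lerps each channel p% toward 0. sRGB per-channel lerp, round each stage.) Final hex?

CSS magenta is rgb(255, 0, 255).
Per channel, c → c + 0.81(255 − c):
  R: 255 + 0.81×(255−255) = 255 + 0 = 255 → 255
  G: 0 + 206.55 = 206.55 → 207
  B: 255 + 0 = 255 → 255
After the tint: rgb(255, 207, 255) = #ffcfff.
Lerp each channel 56% toward 0:
  R: 255 − 142.8 = 112.2 → 112
  G: 207 + 0.56×(0−207) = 207 − 115.92 = 91.08 → 91
  B: 255 + 0.56×(0−255) = 255 − 142.8 = 112.2 → 112
rgb(112, 91, 112) = #705b70.

#705b70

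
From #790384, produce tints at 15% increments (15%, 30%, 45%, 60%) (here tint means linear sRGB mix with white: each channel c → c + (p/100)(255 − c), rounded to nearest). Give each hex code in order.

#8D2996, #A14FA9, #B574BB, #C99ACE

#790384 is rgb(121, 3, 132).
15%: (121 + 20.1 = 141.1→141, 3 + 37.8 = 40.8→41, 132 + 18.45 = 150.45→150) → #8D2996
30%: (121 + 40.2 = 161.2→161, 3 + 75.6 = 78.6→79, 132 + 36.9 = 168.9→169) → #A14FA9
45%: (121 + 60.3 = 181.3→181, 3 + 113.4 = 116.4→116, 132 + 55.35 = 187.35→187) → #B574BB
60%: (121 + 80.4 = 201.4→201, 3 + 151.2 = 154.2→154, 132 + 73.8 = 205.8→206) → #C99ACE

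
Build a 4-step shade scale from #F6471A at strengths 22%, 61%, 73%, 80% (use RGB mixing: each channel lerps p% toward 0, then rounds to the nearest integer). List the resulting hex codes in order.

#F6471A is rgb(246, 71, 26).
22%: (246 − 54.12 = 191.88→192, 71 − 15.62 = 55.38→55, 26 − 5.72 = 20.28→20) → #C03714
61%: (246 − 150.06 = 95.94→96, 71 − 43.31 = 27.69→28, 26 − 15.86 = 10.14→10) → #601C0A
73%: (246 − 179.58 = 66.42→66, 71 − 51.83 = 19.17→19, 26 − 18.98 = 7.02→7) → #421307
80%: (246 − 196.8 = 49.2→49, 71 − 56.8 = 14.2→14, 26 − 20.8 = 5.2→5) → #310E05

#C03714, #601C0A, #421307, #310E05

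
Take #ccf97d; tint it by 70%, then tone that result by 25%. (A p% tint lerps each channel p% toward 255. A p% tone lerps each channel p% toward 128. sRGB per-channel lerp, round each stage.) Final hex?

#d4dec2

#ccf97d is rgb(204, 249, 125).
A 70% tint moves each channel 70% toward 255:
  R: 204 + 0.7×(255−204) = 204 + 35.7 = 239.7 → 240
  G: 249 + 0.7×(255−249) = 249 + 4.2 = 253.2 → 253
  B: 125 + 0.7×(255−125) = 125 + 91 = 216 → 216
After the tint: rgb(240, 253, 216) = #f0fdd8.
A 25% tone moves each channel 25% toward 128:
  R: 240 + 0.25×(128−240) = 240 − 28 = 212 → 212
  G: 253 + 0.25×(128−253) = 253 − 31.25 = 221.75 → 222
  B: 216 + 0.25×(128−216) = 216 − 22 = 194 → 194
rgb(212, 222, 194) = #d4dec2.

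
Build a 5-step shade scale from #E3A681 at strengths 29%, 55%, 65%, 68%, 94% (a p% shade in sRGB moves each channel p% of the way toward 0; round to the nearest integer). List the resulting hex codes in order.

#A1765C, #664B3A, #4F3A2D, #493529, #0E0A08

#E3A681 is rgb(227, 166, 129).
29%: (227 − 65.83 = 161.17→161, 166 − 48.14 = 117.86→118, 129 − 37.41 = 91.59→92) → #A1765C
55%: (227 − 124.85 = 102.15→102, 166 − 91.3 = 74.7→75, 129 − 70.95 = 58.05→58) → #664B3A
65%: (227 − 147.55 = 79.45→79, 166 − 107.9 = 58.1→58, 129 − 83.85 = 45.15→45) → #4F3A2D
68%: (227 − 154.36 = 72.64→73, 166 − 112.88 = 53.12→53, 129 − 87.72 = 41.28→41) → #493529
94%: (227 − 213.38 = 13.62→14, 166 − 156.04 = 9.96→10, 129 − 121.26 = 7.74→8) → #0E0A08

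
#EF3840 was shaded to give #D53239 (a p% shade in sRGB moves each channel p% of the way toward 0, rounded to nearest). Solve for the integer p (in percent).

#EF3840 is rgb(239, 56, 64); #D53239 is rgb(213, 50, 57).
On the R channel (widest range): 213 ≈ 239 + (p/100)(0 − 239), so p ≈ 100×(213 − 239)/(0 − 239) = -2600/-239 = 10.88.
p = 11 reproduces all three channels after rounding.

11%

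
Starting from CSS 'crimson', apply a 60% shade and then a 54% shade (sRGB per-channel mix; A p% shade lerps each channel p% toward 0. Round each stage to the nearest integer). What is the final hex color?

CSS crimson is rgb(220, 20, 60).
A 60% shade moves each channel 60% toward 0:
  R: 220 + 0.6×(0−220) = 220 − 132 = 88 → 88
  G: 20 − 12 = 8 → 8
  B: 60 − 36 = 24 → 24
After the shade: rgb(88, 8, 24) = #580818.
A 54% shade moves each channel 54% toward 0:
  R: 88 − 47.52 = 40.48 → 40
  G: 8 + 0.54×(0−8) = 8 − 4.32 = 3.68 → 4
  B: 24 − 12.96 = 11.04 → 11
rgb(40, 4, 11) = #28040B.

#28040B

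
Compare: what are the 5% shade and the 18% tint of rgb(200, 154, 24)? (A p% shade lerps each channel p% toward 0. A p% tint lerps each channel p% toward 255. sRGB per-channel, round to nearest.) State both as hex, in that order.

5% shade:
  R: 200 + 0.05×(0−200) = 200 − 10 = 190 → 190
  G: 154 + 0.05×(0−154) = 154 − 7.7 = 146.3 → 146
  B: 24 + 0.05×(0−24) = 24 − 1.2 = 22.8 → 23
  → #be9217
18% tint:
  R: 200 + 0.18×(255−200) = 200 + 9.9 = 209.9 → 210
  G: 154 + 0.18×(255−154) = 154 + 18.18 = 172.18 → 172
  B: 24 + 0.18×(255−24) = 24 + 41.58 = 65.58 → 66
  → #d2ac42

#be9217, #d2ac42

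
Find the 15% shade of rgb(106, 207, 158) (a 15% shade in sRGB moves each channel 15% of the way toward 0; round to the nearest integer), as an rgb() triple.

Lerp each channel 15% toward 0:
  R: 106 + 0.15×(0−106) = 106 − 15.9 = 90.1 → 90
  G: 207 − 31.05 = 175.95 → 176
  B: 158 + 0.15×(0−158) = 158 − 23.7 = 134.3 → 134

rgb(90, 176, 134)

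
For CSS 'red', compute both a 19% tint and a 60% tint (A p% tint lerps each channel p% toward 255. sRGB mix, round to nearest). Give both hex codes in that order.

#ff3030, #ff9999

CSS red is rgb(255, 0, 0).
19% tint:
  R: 255 + 0 = 255 → 255
  G: 0 + 48.45 = 48.45 → 48
  B: 0 + 0.19×(255−0) = 0 + 48.45 = 48.45 → 48
  → #ff3030
60% tint:
  R: 255 + 0.6×(255−255) = 255 + 0 = 255 → 255
  G: 0 + 0.6×(255−0) = 0 + 153 = 153 → 153
  B: 0 + 0.6×(255−0) = 0 + 153 = 153 → 153
  → #ff9999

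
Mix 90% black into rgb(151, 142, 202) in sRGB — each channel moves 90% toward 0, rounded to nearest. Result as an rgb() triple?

A 90% shade moves each channel 90% toward 0:
  R: 151 − 135.9 = 15.1 → 15
  G: 142 + 0.9×(0−142) = 142 − 127.8 = 14.2 → 14
  B: 202 − 181.8 = 20.2 → 20

rgb(15, 14, 20)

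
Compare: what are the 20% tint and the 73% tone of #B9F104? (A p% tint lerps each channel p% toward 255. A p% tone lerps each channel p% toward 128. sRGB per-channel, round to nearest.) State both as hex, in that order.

#C7F436, #8F9F5F

#B9F104 is rgb(185, 241, 4).
20% tint:
  R: 185 + 0.2×(255−185) = 185 + 14 = 199 → 199
  G: 241 + 0.2×(255−241) = 241 + 2.8 = 243.8 → 244
  B: 4 + 0.2×(255−4) = 4 + 50.2 = 54.2 → 54
  → #C7F436
73% tone:
  R: 185 + 0.73×(128−185) = 185 − 41.61 = 143.39 → 143
  G: 241 + 0.73×(128−241) = 241 − 82.49 = 158.51 → 159
  B: 4 + 0.73×(128−4) = 4 + 90.52 = 94.52 → 95
  → #8F9F5F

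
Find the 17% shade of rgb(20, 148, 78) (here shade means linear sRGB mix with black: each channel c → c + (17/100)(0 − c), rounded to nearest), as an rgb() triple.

Per channel, c → c + 0.17(0 − c):
  R: 20 + 0.17×(0−20) = 20 − 3.4 = 16.6 → 17
  G: 148 − 25.16 = 122.84 → 123
  B: 78 − 13.26 = 64.74 → 65

rgb(17, 123, 65)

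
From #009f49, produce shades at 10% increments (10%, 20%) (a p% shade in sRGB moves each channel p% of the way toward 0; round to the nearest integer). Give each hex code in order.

#008f42, #007f3a

#009f49 is rgb(0, 159, 73).
10%: (0→0, 159 − 15.9 = 143.1→143, 73 − 7.3 = 65.7→66) → #008f42
20%: (0→0, 159 − 31.8 = 127.2→127, 73 − 14.6 = 58.4→58) → #007f3a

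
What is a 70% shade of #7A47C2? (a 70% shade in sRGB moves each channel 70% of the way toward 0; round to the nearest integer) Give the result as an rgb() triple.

#7A47C2 is rgb(122, 71, 194).
A 70% shade moves each channel 70% toward 0:
  R: 122 + 0.7×(0−122) = 122 − 85.4 = 36.6 → 37
  G: 71 − 49.7 = 21.3 → 21
  B: 194 − 135.8 = 58.2 → 58

rgb(37, 21, 58)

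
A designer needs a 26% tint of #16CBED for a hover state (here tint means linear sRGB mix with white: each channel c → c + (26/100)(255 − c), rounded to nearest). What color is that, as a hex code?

#53D9F2

#16CBED is rgb(22, 203, 237).
Lerp each channel 26% toward 255:
  R: 22 + 0.26×(255−22) = 22 + 60.58 = 82.58 → 83
  G: 203 + 0.26×(255−203) = 203 + 13.52 = 216.52 → 217
  B: 237 + 0.26×(255−237) = 237 + 4.68 = 241.68 → 242
rgb(83, 217, 242) = #53D9F2.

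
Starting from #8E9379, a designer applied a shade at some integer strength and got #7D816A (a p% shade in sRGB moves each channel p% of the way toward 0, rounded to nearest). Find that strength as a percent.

12%

#8E9379 is rgb(142, 147, 121); #7D816A is rgb(125, 129, 106).
On the G channel (widest range): 129 ≈ 147 + (p/100)(0 − 147), so p ≈ 100×(129 − 147)/(0 − 147) = -1800/-147 = 12.24.
p = 12 reproduces all three channels after rounding.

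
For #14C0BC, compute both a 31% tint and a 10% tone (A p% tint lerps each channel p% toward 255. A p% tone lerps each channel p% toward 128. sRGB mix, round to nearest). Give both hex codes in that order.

#14C0BC is rgb(20, 192, 188).
31% tint:
  R: 20 + 72.85 = 92.85 → 93
  G: 192 + 0.31×(255−192) = 192 + 19.53 = 211.53 → 212
  B: 188 + 0.31×(255−188) = 188 + 20.77 = 208.77 → 209
  → #5DD4D1
10% tone:
  R: 20 + 0.1×(128−20) = 20 + 10.8 = 30.8 → 31
  G: 192 + 0.1×(128−192) = 192 − 6.4 = 185.6 → 186
  B: 188 + 0.1×(128−188) = 188 − 6 = 182 → 182
  → #1FBAB6

#5DD4D1, #1FBAB6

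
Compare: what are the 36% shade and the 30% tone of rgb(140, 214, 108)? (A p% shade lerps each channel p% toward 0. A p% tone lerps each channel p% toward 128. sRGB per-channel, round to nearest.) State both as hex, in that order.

36% shade:
  R: 140 + 0.36×(0−140) = 140 − 50.4 = 89.6 → 90
  G: 214 − 77.04 = 136.96 → 137
  B: 108 + 0.36×(0−108) = 108 − 38.88 = 69.12 → 69
  → #5a8945
30% tone:
  R: 140 + 0.3×(128−140) = 140 − 3.6 = 136.4 → 136
  G: 214 − 25.8 = 188.2 → 188
  B: 108 + 0.3×(128−108) = 108 + 6 = 114 → 114
  → #88bc72

#5a8945, #88bc72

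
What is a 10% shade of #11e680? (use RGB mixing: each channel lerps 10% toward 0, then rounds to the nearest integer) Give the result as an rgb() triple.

#11e680 is rgb(17, 230, 128).
Lerp each channel 10% toward 0:
  R: 17 + 0.1×(0−17) = 17 − 1.7 = 15.3 → 15
  G: 230 − 23 = 207 → 207
  B: 128 + 0.1×(0−128) = 128 − 12.8 = 115.2 → 115

rgb(15, 207, 115)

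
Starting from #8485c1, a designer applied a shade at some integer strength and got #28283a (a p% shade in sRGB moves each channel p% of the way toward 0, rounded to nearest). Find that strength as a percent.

70%

#8485c1 is rgb(132, 133, 193); #28283a is rgb(40, 40, 58).
On the B channel (widest range): 58 ≈ 193 + (p/100)(0 − 193), so p ≈ 100×(58 − 193)/(0 − 193) = -13500/-193 = 69.95.
p = 70 reproduces all three channels after rounding.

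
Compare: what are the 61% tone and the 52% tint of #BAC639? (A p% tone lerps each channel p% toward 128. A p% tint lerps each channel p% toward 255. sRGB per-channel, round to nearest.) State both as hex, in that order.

#979B64, #DEE4A0

#BAC639 is rgb(186, 198, 57).
61% tone:
  R: 186 + 0.61×(128−186) = 186 − 35.38 = 150.62 → 151
  G: 198 − 42.7 = 155.3 → 155
  B: 57 + 0.61×(128−57) = 57 + 43.31 = 100.31 → 100
  → #979B64
52% tint:
  R: 186 + 35.88 = 221.88 → 222
  G: 198 + 29.64 = 227.64 → 228
  B: 57 + 0.52×(255−57) = 57 + 102.96 = 159.96 → 160
  → #DEE4A0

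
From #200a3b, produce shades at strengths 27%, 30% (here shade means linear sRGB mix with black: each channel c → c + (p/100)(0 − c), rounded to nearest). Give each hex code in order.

#200a3b is rgb(32, 10, 59).
27%: (32 − 8.64 = 23.36→23, 10 − 2.7 = 7.3→7, 59 − 15.93 = 43.07→43) → #17072b
30%: (32 − 9.6 = 22.4→22, 10 − 3 = 7→7, 59 − 17.7 = 41.3→41) → #160729

#17072b, #160729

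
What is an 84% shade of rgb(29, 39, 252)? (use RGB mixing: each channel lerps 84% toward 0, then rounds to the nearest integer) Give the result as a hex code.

#050628

Lerp each channel 84% toward 0:
  R: 29 − 24.36 = 4.64 → 5
  G: 39 − 32.76 = 6.24 → 6
  B: 252 − 211.68 = 40.32 → 40
rgb(5, 6, 40) = #050628.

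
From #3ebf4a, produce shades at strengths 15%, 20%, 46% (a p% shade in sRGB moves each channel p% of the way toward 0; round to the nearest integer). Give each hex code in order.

#35a23f, #32993b, #216728

#3ebf4a is rgb(62, 191, 74).
15%: (62 − 9.3 = 52.7→53, 191 − 28.65 = 162.35→162, 74 − 11.1 = 62.9→63) → #35a23f
20%: (62 − 12.4 = 49.6→50, 191 − 38.2 = 152.8→153, 74 − 14.8 = 59.2→59) → #32993b
46%: (62 − 28.52 = 33.48→33, 191 − 87.86 = 103.14→103, 74 − 34.04 = 39.96→40) → #216728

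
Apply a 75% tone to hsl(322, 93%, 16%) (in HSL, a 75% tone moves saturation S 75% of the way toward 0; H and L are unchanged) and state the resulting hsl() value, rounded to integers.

S moves 75% from 93 toward 0: 93 − 69.75 = 23.25 → 23.
H and L are unchanged.

hsl(322, 23%, 16%)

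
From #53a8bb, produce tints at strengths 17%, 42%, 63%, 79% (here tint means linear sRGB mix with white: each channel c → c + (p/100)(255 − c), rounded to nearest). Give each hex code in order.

#70b7c7, #9bcdd8, #bfdfe6, #dbedf1

#53a8bb is rgb(83, 168, 187).
17%: (83 + 29.24 = 112.24→112, 168 + 14.79 = 182.79→183, 187 + 11.56 = 198.56→199) → #70b7c7
42%: (83 + 72.24 = 155.24→155, 168 + 36.54 = 204.54→205, 187 + 28.56 = 215.56→216) → #9bcdd8
63%: (83 + 108.36 = 191.36→191, 168 + 54.81 = 222.81→223, 187 + 42.84 = 229.84→230) → #bfdfe6
79%: (83 + 135.88 = 218.88→219, 168 + 68.73 = 236.73→237, 187 + 53.72 = 240.72→241) → #dbedf1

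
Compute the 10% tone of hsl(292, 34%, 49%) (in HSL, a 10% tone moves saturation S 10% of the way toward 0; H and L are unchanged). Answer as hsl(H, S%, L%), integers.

S moves 10% from 34 toward 0: 34 − 3.4 = 30.6 → 31.
H and L are unchanged.

hsl(292, 31%, 49%)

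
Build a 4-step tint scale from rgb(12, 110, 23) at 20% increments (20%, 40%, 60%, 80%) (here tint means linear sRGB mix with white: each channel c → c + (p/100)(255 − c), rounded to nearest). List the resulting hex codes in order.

#3D8B45, #6DA874, #9EC5A2, #CEE2D1

20%: (12 + 48.6 = 60.6→61, 110 + 29 = 139→139, 23 + 46.4 = 69.4→69) → #3D8B45
40%: (12 + 97.2 = 109.2→109, 110 + 58 = 168→168, 23 + 92.8 = 115.8→116) → #6DA874
60%: (12 + 145.8 = 157.8→158, 110 + 87 = 197→197, 23 + 139.2 = 162.2→162) → #9EC5A2
80%: (12 + 194.4 = 206.4→206, 110 + 116 = 226→226, 23 + 185.6 = 208.6→209) → #CEE2D1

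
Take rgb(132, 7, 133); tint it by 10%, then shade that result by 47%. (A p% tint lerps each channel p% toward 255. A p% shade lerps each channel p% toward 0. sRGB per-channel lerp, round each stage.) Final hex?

Lerp each channel 10% toward 255:
  R: 132 + 0.1×(255−132) = 132 + 12.3 = 144.3 → 144
  G: 7 + 0.1×(255−7) = 7 + 24.8 = 31.8 → 32
  B: 133 + 12.2 = 145.2 → 145
After the tint: rgb(144, 32, 145) = #902091.
A 47% shade moves each channel 47% toward 0:
  R: 144 − 67.68 = 76.32 → 76
  G: 32 − 15.04 = 16.96 → 17
  B: 145 + 0.47×(0−145) = 145 − 68.15 = 76.85 → 77
rgb(76, 17, 77) = #4c114d.

#4c114d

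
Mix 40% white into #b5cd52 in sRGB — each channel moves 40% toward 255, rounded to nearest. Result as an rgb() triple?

rgb(211, 225, 151)

#b5cd52 is rgb(181, 205, 82).
Per channel, c → c + 0.4(255 − c):
  R: 181 + 29.6 = 210.6 → 211
  G: 205 + 0.4×(255−205) = 205 + 20 = 225 → 225
  B: 82 + 0.4×(255−82) = 82 + 69.2 = 151.2 → 151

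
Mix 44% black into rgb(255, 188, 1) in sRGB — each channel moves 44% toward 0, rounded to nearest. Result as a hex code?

Per channel, c → c + 0.44(0 − c):
  R: 255 − 112.2 = 142.8 → 143
  G: 188 − 82.72 = 105.28 → 105
  B: 1 + 0.44×(0−1) = 1 − 0.44 = 0.56 → 1
rgb(143, 105, 1) = #8f6901.

#8f6901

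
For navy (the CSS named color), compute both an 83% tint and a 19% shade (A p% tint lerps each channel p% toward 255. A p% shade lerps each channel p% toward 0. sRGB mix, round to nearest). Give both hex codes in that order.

CSS navy is rgb(0, 0, 128).
83% tint:
  R: 0 + 211.65 = 211.65 → 212
  G: 0 + 0.83×(255−0) = 0 + 211.65 = 211.65 → 212
  B: 128 + 105.41 = 233.41 → 233
  → #D4D4E9
19% shade:
  R: 0 + 0.19×(0−0) = 0 + 0 = 0 → 0
  G: 0 + 0 = 0 → 0
  B: 128 − 24.32 = 103.68 → 104
  → #000068

#D4D4E9, #000068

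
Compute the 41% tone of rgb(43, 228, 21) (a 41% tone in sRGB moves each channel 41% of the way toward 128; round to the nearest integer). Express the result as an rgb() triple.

Per channel, c → c + 0.41(128 − c):
  R: 43 + 0.41×(128−43) = 43 + 34.85 = 77.85 → 78
  G: 228 + 0.41×(128−228) = 228 − 41 = 187 → 187
  B: 21 + 0.41×(128−21) = 21 + 43.87 = 64.87 → 65

rgb(78, 187, 65)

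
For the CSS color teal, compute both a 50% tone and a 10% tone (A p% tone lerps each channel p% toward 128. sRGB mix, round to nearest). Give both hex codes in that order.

#408080, #0D8080

CSS teal is rgb(0, 128, 128).
50% tone:
  R: 0 + 64 = 64 → 64
  G: 128 + 0.5×(128−128) = 128 + 0 = 128 → 128
  B: 128 + 0 = 128 → 128
  → #408080
10% tone:
  R: 0 + 12.8 = 12.8 → 13
  G: 128 + 0.1×(128−128) = 128 + 0 = 128 → 128
  B: 128 + 0 = 128 → 128
  → #0D8080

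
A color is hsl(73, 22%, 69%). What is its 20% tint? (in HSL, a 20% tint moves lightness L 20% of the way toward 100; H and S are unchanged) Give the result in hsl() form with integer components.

L moves 20% from 69 toward 100: 69 + 6.2 = 75.2 → 75.
H and S are unchanged.

hsl(73, 22%, 75%)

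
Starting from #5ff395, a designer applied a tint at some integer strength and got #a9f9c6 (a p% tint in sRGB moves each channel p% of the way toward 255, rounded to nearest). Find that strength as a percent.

#5ff395 is rgb(95, 243, 149); #a9f9c6 is rgb(169, 249, 198).
On the R channel (widest range): 169 ≈ 95 + (p/100)(255 − 95), so p ≈ 100×(169 − 95)/(255 − 95) = 7400/160 = 46.25.
p = 46 reproduces all three channels after rounding.

46%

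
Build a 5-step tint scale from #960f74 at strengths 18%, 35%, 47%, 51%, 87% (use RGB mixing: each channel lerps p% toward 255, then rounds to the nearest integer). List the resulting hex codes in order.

#a93a8d, #bb63a5, #c780b5, #cc89bb, #f1e0ed

#960f74 is rgb(150, 15, 116).
18%: (150 + 18.9 = 168.9→169, 15 + 43.2 = 58.2→58, 116 + 25.02 = 141.02→141) → #a93a8d
35%: (150 + 36.75 = 186.75→187, 15 + 84 = 99→99, 116 + 48.65 = 164.65→165) → #bb63a5
47%: (150 + 49.35 = 199.35→199, 15 + 112.8 = 127.8→128, 116 + 65.33 = 181.33→181) → #c780b5
51%: (150 + 53.55 = 203.55→204, 15 + 122.4 = 137.4→137, 116 + 70.89 = 186.89→187) → #cc89bb
87%: (150 + 91.35 = 241.35→241, 15 + 208.8 = 223.8→224, 116 + 120.93 = 236.93→237) → #f1e0ed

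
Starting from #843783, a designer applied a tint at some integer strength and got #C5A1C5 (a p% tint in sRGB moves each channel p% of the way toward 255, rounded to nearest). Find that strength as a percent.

53%

#843783 is rgb(132, 55, 131); #C5A1C5 is rgb(197, 161, 197).
On the G channel (widest range): 161 ≈ 55 + (p/100)(255 − 55), so p ≈ 100×(161 − 55)/(255 − 55) = 10600/200 = 53.00.
p = 53 reproduces all three channels after rounding.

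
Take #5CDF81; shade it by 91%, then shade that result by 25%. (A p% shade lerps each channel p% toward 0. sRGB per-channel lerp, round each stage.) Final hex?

#060F09

#5CDF81 is rgb(92, 223, 129).
Per channel, c → c + 0.91(0 − c):
  R: 92 − 83.72 = 8.28 → 8
  G: 223 − 202.93 = 20.07 → 20
  B: 129 − 117.39 = 11.61 → 12
After the shade: rgb(8, 20, 12) = #08140C.
Per channel, c → c + 0.25(0 − c):
  R: 8 + 0.25×(0−8) = 8 − 2 = 6 → 6
  G: 20 + 0.25×(0−20) = 20 − 5 = 15 → 15
  B: 12 − 3 = 9 → 9
rgb(6, 15, 9) = #060F09.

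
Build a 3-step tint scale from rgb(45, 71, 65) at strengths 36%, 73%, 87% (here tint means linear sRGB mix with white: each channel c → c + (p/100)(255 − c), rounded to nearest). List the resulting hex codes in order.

#798985, #C6CDCC, #E4E7E6

36%: (45 + 75.6 = 120.6→121, 71 + 66.24 = 137.24→137, 65 + 68.4 = 133.4→133) → #798985
73%: (45 + 153.3 = 198.3→198, 71 + 134.32 = 205.32→205, 65 + 138.7 = 203.7→204) → #C6CDCC
87%: (45 + 182.7 = 227.7→228, 71 + 160.08 = 231.08→231, 65 + 165.3 = 230.3→230) → #E4E7E6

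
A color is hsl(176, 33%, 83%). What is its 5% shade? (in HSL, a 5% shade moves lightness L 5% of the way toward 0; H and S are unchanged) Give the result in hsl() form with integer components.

hsl(176, 33%, 79%)

L moves 5% from 83 toward 0: 83 − 4.15 = 78.85 → 79.
H and S are unchanged.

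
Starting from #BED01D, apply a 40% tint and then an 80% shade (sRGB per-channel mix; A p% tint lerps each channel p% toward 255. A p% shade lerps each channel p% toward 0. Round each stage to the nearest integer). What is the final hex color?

#2B2D18

#BED01D is rgb(190, 208, 29).
Lerp each channel 40% toward 255:
  R: 190 + 0.4×(255−190) = 190 + 26 = 216 → 216
  G: 208 + 18.8 = 226.8 → 227
  B: 29 + 0.4×(255−29) = 29 + 90.4 = 119.4 → 119
After the tint: rgb(216, 227, 119) = #D8E377.
An 80% shade moves each channel 80% toward 0:
  R: 216 + 0.8×(0−216) = 216 − 172.8 = 43.2 → 43
  G: 227 − 181.6 = 45.4 → 45
  B: 119 − 95.2 = 23.8 → 24
rgb(43, 45, 24) = #2B2D18.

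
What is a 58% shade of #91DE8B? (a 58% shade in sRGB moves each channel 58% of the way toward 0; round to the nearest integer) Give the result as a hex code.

#91DE8B is rgb(145, 222, 139).
Per channel, c → c + 0.58(0 − c):
  R: 145 + 0.58×(0−145) = 145 − 84.1 = 60.9 → 61
  G: 222 + 0.58×(0−222) = 222 − 128.76 = 93.24 → 93
  B: 139 + 0.58×(0−139) = 139 − 80.62 = 58.38 → 58
rgb(61, 93, 58) = #3D5D3A.

#3D5D3A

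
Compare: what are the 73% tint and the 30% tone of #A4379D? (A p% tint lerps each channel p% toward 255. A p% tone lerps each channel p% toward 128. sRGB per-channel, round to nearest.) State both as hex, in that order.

#A4379D is rgb(164, 55, 157).
73% tint:
  R: 164 + 66.43 = 230.43 → 230
  G: 55 + 0.73×(255−55) = 55 + 146 = 201 → 201
  B: 157 + 0.73×(255−157) = 157 + 71.54 = 228.54 → 229
  → #E6C9E5
30% tone:
  R: 164 + 0.3×(128−164) = 164 − 10.8 = 153.2 → 153
  G: 55 + 21.9 = 76.9 → 77
  B: 157 − 8.7 = 148.3 → 148
  → #994D94

#E6C9E5, #994D94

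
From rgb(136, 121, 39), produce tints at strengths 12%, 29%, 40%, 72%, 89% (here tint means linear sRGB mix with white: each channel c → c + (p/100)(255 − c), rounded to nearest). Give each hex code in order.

#968941, #ABA066, #B8AF7D, #DED9C3, #F2F0E7

12%: (136 + 14.28 = 150.28→150, 121 + 16.08 = 137.08→137, 39 + 25.92 = 64.92→65) → #968941
29%: (136 + 34.51 = 170.51→171, 121 + 38.86 = 159.86→160, 39 + 62.64 = 101.64→102) → #ABA066
40%: (136 + 47.6 = 183.6→184, 121 + 53.6 = 174.6→175, 39 + 86.4 = 125.4→125) → #B8AF7D
72%: (136 + 85.68 = 221.68→222, 121 + 96.48 = 217.48→217, 39 + 155.52 = 194.52→195) → #DED9C3
89%: (136 + 105.91 = 241.91→242, 121 + 119.26 = 240.26→240, 39 + 192.24 = 231.24→231) → #F2F0E7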